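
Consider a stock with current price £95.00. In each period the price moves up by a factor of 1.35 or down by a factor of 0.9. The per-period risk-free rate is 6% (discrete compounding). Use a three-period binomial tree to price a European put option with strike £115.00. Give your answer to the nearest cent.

£14.41

Risk-neutral probability p = (1 + 0.06 − 0.9)/(1.35 − 0.9) = 0.1600/0.4500 = 0.3556
Terminal stock prices: S_uuu = 233.7, S_uud = 155.8, S_udd = 103.9, S_ddd = 69.26
Terminal payoffs (K − S): max(-118.7, 0) = 0, max(-40.82, 0) = 0, max(11.12, 0) = 11.12, max(45.74, 0) = 45.74
Node uu (S = 173.1): V_uu = 1/1.06·[0.3556·0.0000 + 0.6444·0.0000] = 0.0000
Node ud (S = 115.4): V_ud = 1/1.06·[0.3556·0.0000 + 0.6444·11.1175] = 6.7591
Node dd (S = 76.95): V_dd = 1/1.06·[0.3556·11.1175 + 0.6444·45.7450] = 31.5406
Node u (S = 128.2): V_u = 1/1.06·[0.3556·0.0000 + 0.6444·6.7591] = 4.1093
Node d (S = 85.5): V_d = 1/1.06·[0.3556·6.7591 + 0.6444·31.5406] = 21.4428
Node 0 (S = 95): V_0 = 1/1.06·[0.3556·4.1093 + 0.6444·21.4428] = 14.4149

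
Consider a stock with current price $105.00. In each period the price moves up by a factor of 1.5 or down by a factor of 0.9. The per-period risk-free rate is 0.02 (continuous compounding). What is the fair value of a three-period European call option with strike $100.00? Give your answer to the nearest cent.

Risk-neutral probability p = (e^0.02 − 0.9)/(1.5 − 0.9) = 0.1202/0.6000 = 0.2003
Terminal stock prices: S_uuu = 354.4, S_uud = 212.6, S_udd = 127.6, S_ddd = 76.55
Terminal payoffs (S − K): max(254.4, 0) = 254.4, max(112.6, 0) = 112.6, max(27.58, 0) = 27.58, max(-23.45, 0) = 0
Node uu (S = 236.2): V_uu = e^(−0.02)·[0.2003·254.3750 + 0.7997·112.6250] = 138.2301
Node ud (S = 141.8): V_ud = e^(−0.02)·[0.2003·112.6250 + 0.7997·27.5750] = 43.7301
Node dd (S = 85.05): V_dd = e^(−0.02)·[0.2003·27.5750 + 0.7997·0.0000] = 5.4149
Node u (S = 157.5): V_u = e^(−0.02)·[0.2003·138.2301 + 0.7997·43.7301] = 61.4211
Node d (S = 94.5): V_d = e^(−0.02)·[0.2003·43.7301 + 0.7997·5.4149] = 12.8316
Node 0 (S = 105): V_0 = e^(−0.02)·[0.2003·61.4211 + 0.7997·12.8316] = 22.1189

$22.12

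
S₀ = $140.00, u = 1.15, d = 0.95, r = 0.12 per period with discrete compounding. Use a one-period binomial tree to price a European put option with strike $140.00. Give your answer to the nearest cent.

Risk-neutral probability p = (1 + 0.12 − 0.95)/(1.15 − 0.95) = 0.1700/0.2000 = 0.8500
Terminal stock prices: S_u = 161, S_d = 133
Terminal payoffs (K − S): max(-21, 0) = 0, max(7, 0) = 7
Node 0 (S = 140): V_0 = 1/1.12·[0.8500·0.0000 + 0.1500·7.0000] = 0.9375

$0.94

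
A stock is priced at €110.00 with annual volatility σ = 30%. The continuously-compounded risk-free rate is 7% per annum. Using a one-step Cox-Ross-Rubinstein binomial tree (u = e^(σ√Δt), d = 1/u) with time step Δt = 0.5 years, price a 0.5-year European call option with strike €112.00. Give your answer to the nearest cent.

CRR parameters: u = e^(σ√Δt) = e^(0.3·√0.5) = 1.2363, d = 1/u = 0.8089
Per-period rate: rΔt = 0.07·0.5 = 0.035, so R = e^0.035 = 1.0356
Risk-neutral probability p = (e^0.035 − 0.8089)/(1.2363 − 0.8089) = 0.2268/0.4275 = 0.5305
Terminal stock prices: S_u = 136, S_d = 88.97
Terminal payoffs (S − K): max(23.99, 0) = 23.99, max(-23.03, 0) = 0
Node 0 (S = 110): V_0 = e^(−0.035)·[0.5305·23.9942 + 0.4695·0.0000] = 12.2910

€12.29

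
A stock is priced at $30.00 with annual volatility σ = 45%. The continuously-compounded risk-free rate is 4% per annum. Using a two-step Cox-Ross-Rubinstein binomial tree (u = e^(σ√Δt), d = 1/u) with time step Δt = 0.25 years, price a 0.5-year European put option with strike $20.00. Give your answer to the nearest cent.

CRR parameters: u = e^(σ√Δt) = e^(0.45·√0.25) = 1.2523, d = 1/u = 0.7985
Per-period rate: rΔt = 0.04·0.25 = 0.01, so R = e^0.01 = 1.0101
Risk-neutral probability p = (e^0.01 − 0.7985)/(1.2523 − 0.7985) = 0.2115/0.4538 = 0.4661
Terminal stock prices: S_uu = 47.05, S_ud = 30, S_dd = 19.13
Terminal payoffs (K − S): max(-27.05, 0) = 0, max(-10, 0) = 0, max(0.8712, 0) = 0.8712
Node u (S = 37.57): V_u = e^(−0.01)·[0.4661·0.0000 + 0.5339·0.0000] = 0.0000
Node d (S = 23.96): V_d = e^(−0.01)·[0.4661·0.0000 + 0.5339·0.8712] = 0.4605
Node 0 (S = 30): V_0 = e^(−0.01)·[0.4661·0.0000 + 0.5339·0.4605] = 0.2434

$0.24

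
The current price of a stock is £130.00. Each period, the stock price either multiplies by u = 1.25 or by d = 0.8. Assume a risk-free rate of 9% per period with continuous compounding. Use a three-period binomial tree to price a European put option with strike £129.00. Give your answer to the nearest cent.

£6.47

Risk-neutral probability p = (e^0.09 − 0.8)/(1.25 − 0.8) = 0.2942/0.4500 = 0.6537
Terminal stock prices: S_uuu = 253.9, S_uud = 162.5, S_udd = 104, S_ddd = 66.56
Terminal payoffs (K − S): max(-124.9, 0) = 0, max(-33.5, 0) = 0, max(25, 0) = 25, max(62.44, 0) = 62.44
Node uu (S = 203.1): V_uu = e^(−0.09)·[0.6537·0.0000 + 0.3463·0.0000] = 0.0000
Node ud (S = 130): V_ud = e^(−0.09)·[0.6537·0.0000 + 0.3463·25.0000] = 7.9119
Node dd (S = 83.2): V_dd = e^(−0.09)·[0.6537·25.0000 + 0.3463·62.4400] = 34.6971
Node u (S = 162.5): V_u = e^(−0.09)·[0.6537·0.0000 + 0.3463·7.9119] = 2.5039
Node d (S = 104): V_d = e^(−0.09)·[0.6537·7.9119 + 0.3463·34.6971] = 15.7078
Node 0 (S = 130): V_0 = e^(−0.09)·[0.6537·2.5039 + 0.3463·15.7078] = 6.4671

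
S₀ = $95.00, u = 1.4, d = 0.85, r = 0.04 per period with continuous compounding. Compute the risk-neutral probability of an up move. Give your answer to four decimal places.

p = 0.3469

Risk-neutral probability p = (e^0.04 − 0.85)/(1.4 − 0.85) = 0.1908/0.5500 = 0.3469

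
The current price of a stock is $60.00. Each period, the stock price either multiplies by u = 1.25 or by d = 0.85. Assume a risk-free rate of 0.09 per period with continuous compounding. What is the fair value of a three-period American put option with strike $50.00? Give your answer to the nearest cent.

Risk-neutral probability p = (e^0.09 − 0.85)/(1.25 − 0.85) = 0.2442/0.4000 = 0.6104
Terminal stock prices: S_uuu = 117.2, S_uud = 79.69, S_udd = 54.19, S_ddd = 36.85
Terminal payoffs (K − S): max(-67.19, 0) = 0, max(-29.69, 0) = 0, max(-4.187, 0) = 0, max(13.15, 0) = 13.15
Node uu (S = 93.75): continuation = e^(−0.09)·[0.6104·0.0000 + 0.3896·0.0000] = 0.0000; exercise value = 0.0000 ≤ continuation, so V_uu = 0.0000
Node ud (S = 63.75): continuation = e^(−0.09)·[0.6104·0.0000 + 0.3896·0.0000] = 0.0000; exercise value = 0.0000 ≤ continuation, so V_ud = 0.0000
Node dd (S = 43.35): continuation = e^(−0.09)·[0.6104·0.0000 + 0.3896·13.1525] = 4.6827; exercise value = 6.6500 > continuation, so V_dd = 6.6500 (exercise)
Node u (S = 75): continuation = e^(−0.09)·[0.6104·0.0000 + 0.3896·0.0000] = 0.0000; exercise value = 0.0000 ≤ continuation, so V_u = 0.0000
Node d (S = 51): continuation = e^(−0.09)·[0.6104·0.0000 + 0.3896·6.6500] = 2.3676; exercise value = 0.0000 ≤ continuation, so V_d = 2.3676
Node 0 (S = 60): continuation = e^(−0.09)·[0.6104·0.0000 + 0.3896·2.3676] = 0.8430; exercise value = 0.0000 ≤ continuation, so V_0 = 0.8430

$0.84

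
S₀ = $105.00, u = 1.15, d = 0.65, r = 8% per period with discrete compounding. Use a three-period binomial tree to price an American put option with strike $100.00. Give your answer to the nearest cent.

Risk-neutral probability p = (1 + 0.08 − 0.65)/(1.15 − 0.65) = 0.4300/0.5000 = 0.8600
Terminal stock prices: S_uuu = 159.7, S_uud = 90.26, S_udd = 51.02, S_ddd = 28.84
Terminal payoffs (K − S): max(-59.69, 0) = 0, max(9.739, 0) = 9.739, max(48.98, 0) = 48.98, max(71.16, 0) = 71.16
Node uu (S = 138.9): continuation = 1/1.08·[0.8600·0.0000 + 0.1400·9.7394] = 1.2625; exercise value = 0.0000 ≤ continuation, so V_uu = 1.2625
Node ud (S = 78.49): continuation = 1/1.08·[0.8600·9.7394 + 0.1400·48.9831] = 14.1051; exercise value = 21.5125 > continuation, so V_ud = 21.5125 (exercise)
Node dd (S = 44.36): continuation = 1/1.08·[0.8600·48.9831 + 0.1400·71.1644] = 48.2301; exercise value = 55.6375 > continuation, so V_dd = 55.6375 (exercise)
Node u (S = 120.7): continuation = 1/1.08·[0.8600·1.2625 + 0.1400·21.5125] = 3.7940; exercise value = 0.0000 ≤ continuation, so V_u = 3.7940
Node d (S = 68.25): continuation = 1/1.08·[0.8600·21.5125 + 0.1400·55.6375] = 24.3426; exercise value = 31.7500 > continuation, so V_d = 31.7500 (exercise)
Node 0 (S = 105): continuation = 1/1.08·[0.8600·3.7940 + 0.1400·31.7500] = 7.1369; exercise value = 0.0000 ≤ continuation, so V_0 = 7.1369

$7.14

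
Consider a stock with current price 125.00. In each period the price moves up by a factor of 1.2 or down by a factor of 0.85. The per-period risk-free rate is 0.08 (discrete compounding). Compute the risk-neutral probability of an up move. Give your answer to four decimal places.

p = 0.6571

Risk-neutral probability p = (1 + 0.08 − 0.85)/(1.2 − 0.85) = 0.2300/0.3500 = 0.6571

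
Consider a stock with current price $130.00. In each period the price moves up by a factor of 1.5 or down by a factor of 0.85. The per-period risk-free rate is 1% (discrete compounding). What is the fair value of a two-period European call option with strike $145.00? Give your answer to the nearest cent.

Risk-neutral probability p = (1 + 0.01 − 0.85)/(1.5 − 0.85) = 0.1600/0.6500 = 0.2462
Terminal stock prices: S_uu = 292.5, S_ud = 165.8, S_dd = 93.92
Terminal payoffs (S − K): max(147.5, 0) = 147.5, max(20.75, 0) = 20.75, max(-51.08, 0) = 0
Node u (S = 195): V_u = 1/1.01·[0.2462·147.5000 + 0.7538·20.7500] = 51.4356
Node d (S = 110.5): V_d = 1/1.01·[0.2462·20.7500 + 0.7538·0.0000] = 5.0571
Node 0 (S = 130): V_0 = 1/1.01·[0.2462·51.4356 + 0.7538·5.0571] = 16.3103

$16.31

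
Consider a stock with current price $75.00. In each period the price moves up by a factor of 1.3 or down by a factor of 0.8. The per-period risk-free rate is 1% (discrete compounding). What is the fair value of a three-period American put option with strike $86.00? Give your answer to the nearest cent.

$19.00

Risk-neutral probability p = (1 + 0.01 − 0.8)/(1.3 − 0.8) = 0.2100/0.5000 = 0.4200
Terminal stock prices: S_uuu = 164.8, S_uud = 101.4, S_udd = 62.4, S_ddd = 38.4
Terminal payoffs (K − S): max(-78.78, 0) = 0, max(-15.4, 0) = 0, max(23.6, 0) = 23.6, max(47.6, 0) = 47.6
Node uu (S = 126.8): continuation = 1/1.01·[0.4200·0.0000 + 0.5800·0.0000] = 0.0000; exercise value = 0.0000 ≤ continuation, so V_uu = 0.0000
Node ud (S = 78): continuation = 1/1.01·[0.4200·0.0000 + 0.5800·23.6000] = 13.5525; exercise value = 8.0000 ≤ continuation, so V_ud = 13.5525
Node dd (S = 48): continuation = 1/1.01·[0.4200·23.6000 + 0.5800·47.6000] = 37.1485; exercise value = 38.0000 > continuation, so V_dd = 38.0000 (exercise)
Node u (S = 97.5): continuation = 1/1.01·[0.4200·0.0000 + 0.5800·13.5525] = 7.7826; exercise value = 0.0000 ≤ continuation, so V_u = 7.7826
Node d (S = 60): continuation = 1/1.01·[0.4200·13.5525 + 0.5800·38.0000] = 27.4575; exercise value = 26.0000 ≤ continuation, so V_d = 27.4575
Node 0 (S = 75): continuation = 1/1.01·[0.4200·7.7826 + 0.5800·27.4575] = 19.0040; exercise value = 11.0000 ≤ continuation, so V_0 = 19.0040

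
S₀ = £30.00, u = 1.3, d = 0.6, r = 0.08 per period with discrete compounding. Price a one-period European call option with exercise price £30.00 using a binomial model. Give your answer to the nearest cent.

Risk-neutral probability p = (1 + 0.08 − 0.6)/(1.3 − 0.6) = 0.4800/0.7000 = 0.6857
Terminal stock prices: S_u = 39, S_d = 18
Terminal payoffs (S − K): max(9, 0) = 9, max(-12, 0) = 0
Node 0 (S = 30): V_0 = 1/1.08·[0.6857·9.0000 + 0.3143·0.0000] = 5.7143

£5.71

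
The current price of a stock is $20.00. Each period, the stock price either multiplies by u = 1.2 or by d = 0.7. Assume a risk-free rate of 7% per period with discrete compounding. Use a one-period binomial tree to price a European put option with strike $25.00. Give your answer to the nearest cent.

$3.36

Risk-neutral probability p = (1 + 0.07 − 0.7)/(1.2 − 0.7) = 0.3700/0.5000 = 0.7400
Terminal stock prices: S_u = 24, S_d = 14
Terminal payoffs (K − S): max(1, 0) = 1, max(11, 0) = 11
Node 0 (S = 20): V_0 = 1/1.07·[0.7400·1.0000 + 0.2600·11.0000] = 3.3645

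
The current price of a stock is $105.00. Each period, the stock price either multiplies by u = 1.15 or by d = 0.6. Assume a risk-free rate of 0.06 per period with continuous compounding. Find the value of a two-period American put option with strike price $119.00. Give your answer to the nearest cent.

Risk-neutral probability p = (e^0.06 − 0.6)/(1.15 − 0.6) = 0.4618/0.5500 = 0.8397
Terminal stock prices: S_uu = 138.9, S_ud = 72.45, S_dd = 37.8
Terminal payoffs (K − S): max(-19.86, 0) = 0, max(46.55, 0) = 46.55, max(81.2, 0) = 81.2
Node u (S = 120.7): continuation = e^(−0.06)·[0.8397·0.0000 + 0.1603·46.5500] = 7.0273; exercise value = 0.0000 ≤ continuation, so V_u = 7.0273
Node d (S = 63): continuation = e^(−0.06)·[0.8397·46.5500 + 0.1603·81.2000] = 49.0700; exercise value = 56.0000 > continuation, so V_d = 56.0000 (exercise)
Node 0 (S = 105): continuation = e^(−0.06)·[0.8397·7.0273 + 0.1603·56.0000] = 14.0111; exercise value = 14.0000 ≤ continuation, so V_0 = 14.0111

$14.01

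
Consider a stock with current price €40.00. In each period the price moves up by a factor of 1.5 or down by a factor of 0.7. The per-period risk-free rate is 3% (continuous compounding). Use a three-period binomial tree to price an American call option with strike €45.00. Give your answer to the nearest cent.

Risk-neutral probability p = (e^0.03 − 0.7)/(1.5 − 0.7) = 0.3305/0.8000 = 0.4131
Terminal stock prices: S_uuu = 135, S_uud = 63, S_udd = 29.4, S_ddd = 13.72
Terminal payoffs (S − K): max(90, 0) = 90, max(18, 0) = 18, max(-15.6, 0) = 0, max(-31.28, 0) = 0
Node uu (S = 90): continuation = e^(−0.03)·[0.4131·90.0000 + 0.5869·18.0000] = 46.3300; exercise value = 45.0000 ≤ continuation, so V_uu = 46.3300
Node ud (S = 42): continuation = e^(−0.03)·[0.4131·18.0000 + 0.5869·0.0000] = 7.2155; exercise value = 0.0000 ≤ continuation, so V_ud = 7.2155
Node dd (S = 19.6): continuation = e^(−0.03)·[0.4131·0.0000 + 0.5869·0.0000] = 0.0000; exercise value = 0.0000 ≤ continuation, so V_dd = 0.0000
Node u (S = 60): continuation = e^(−0.03)·[0.4131·46.3300 + 0.5869·7.2155] = 22.6817; exercise value = 15.0000 ≤ continuation, so V_u = 22.6817
Node d (S = 28): continuation = e^(−0.03)·[0.4131·7.2155 + 0.5869·0.0000] = 2.8924; exercise value = 0.0000 ≤ continuation, so V_d = 2.8924
Node 0 (S = 40): continuation = e^(−0.03)·[0.4131·22.6817 + 0.5869·2.8924] = 10.7396; exercise value = 0.0000 ≤ continuation, so V_0 = 10.7396

€10.74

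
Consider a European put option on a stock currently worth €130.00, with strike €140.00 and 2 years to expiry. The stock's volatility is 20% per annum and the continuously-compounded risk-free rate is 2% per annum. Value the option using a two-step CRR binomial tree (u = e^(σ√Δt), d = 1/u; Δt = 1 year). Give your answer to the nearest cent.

€17.48

CRR parameters: u = e^(σ√Δt) = e^(0.2·√1) = 1.2214, d = 1/u = 0.8187
Per-period rate: rΔt = 0.02·1 = 0.02, so R = e^0.02 = 1.0202
Risk-neutral probability p = (e^0.02 − 0.8187)/(1.2214 − 0.8187) = 0.2015/0.4027 = 0.5003
Terminal stock prices: S_uu = 193.9, S_ud = 130, S_dd = 87.14
Terminal payoffs (K − S): max(-53.94, 0) = 0, max(10, 0) = 10, max(52.86, 0) = 52.86
Node u (S = 158.8): V_u = e^(−0.02)·[0.5003·0.0000 + 0.4997·10.0000] = 4.8977
Node d (S = 106.4): V_d = e^(−0.02)·[0.5003·10.0000 + 0.4997·52.8584] = 30.7928
Node 0 (S = 130): V_0 = e^(−0.02)·[0.5003·4.8977 + 0.4997·30.7928] = 17.4834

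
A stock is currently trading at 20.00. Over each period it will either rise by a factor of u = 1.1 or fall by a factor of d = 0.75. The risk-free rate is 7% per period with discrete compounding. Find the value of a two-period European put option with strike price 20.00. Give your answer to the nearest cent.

0.54

Risk-neutral probability p = (1 + 0.07 − 0.75)/(1.1 − 0.75) = 0.3200/0.3500 = 0.9143
Terminal stock prices: S_uu = 24.2, S_ud = 16.5, S_dd = 11.25
Terminal payoffs (K − S): max(-4.2, 0) = 0, max(3.5, 0) = 3.5, max(8.75, 0) = 8.75
Node u (S = 22): V_u = 1/1.07·[0.9143·0.0000 + 0.0857·3.5000] = 0.2804
Node d (S = 15): V_d = 1/1.07·[0.9143·3.5000 + 0.0857·8.7500] = 3.6916
Node 0 (S = 20): V_0 = 1/1.07·[0.9143·0.2804 + 0.0857·3.6916] = 0.5353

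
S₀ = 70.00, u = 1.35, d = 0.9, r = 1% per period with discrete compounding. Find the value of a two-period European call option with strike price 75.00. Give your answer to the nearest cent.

Risk-neutral probability p = (1 + 0.01 − 0.9)/(1.35 − 0.9) = 0.1100/0.4500 = 0.2444
Terminal stock prices: S_uu = 127.6, S_ud = 85.05, S_dd = 56.7
Terminal payoffs (S − K): max(52.58, 0) = 52.58, max(10.05, 0) = 10.05, max(-18.3, 0) = 0
Node u (S = 94.5): V_u = 1/1.01·[0.2444·52.5750 + 0.7556·10.0500] = 20.2426
Node d (S = 63): V_d = 1/1.01·[0.2444·10.0500 + 0.7556·0.0000] = 2.4323
Node 0 (S = 70): V_0 = 1/1.01·[0.2444·20.2426 + 0.7556·2.4323] = 6.7188

6.72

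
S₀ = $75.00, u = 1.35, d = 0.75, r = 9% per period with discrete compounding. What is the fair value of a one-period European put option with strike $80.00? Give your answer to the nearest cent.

$9.44

Risk-neutral probability p = (1 + 0.09 − 0.75)/(1.35 − 0.75) = 0.3400/0.6000 = 0.5667
Terminal stock prices: S_u = 101.2, S_d = 56.25
Terminal payoffs (K − S): max(-21.25, 0) = 0, max(23.75, 0) = 23.75
Node 0 (S = 75): V_0 = 1/1.09·[0.5667·0.0000 + 0.4333·23.7500] = 9.4419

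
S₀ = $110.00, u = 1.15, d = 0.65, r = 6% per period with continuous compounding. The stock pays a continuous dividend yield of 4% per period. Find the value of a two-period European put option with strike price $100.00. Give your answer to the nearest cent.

$9.26

Per-period risk-free factor R = e^0.06 = 1.0618; dividend-adjusted growth = e^(0.06−0.04) = 1.0202.
Risk-neutral probability p = (1.0202 − 0.65)/(1.15 − 0.65) = 0.3702/0.5000 = 0.7404
Terminal stock prices: S_uu = 145.5, S_ud = 82.22, S_dd = 46.48
Terminal payoffs (K − S): max(-45.47, 0) = 0, max(17.78, 0) = 17.78, max(53.52, 0) = 53.52
Node u (S = 126.5): V_u = e^(−0.06)·[0.7404·0.0000 + 0.2596·17.7750] = 4.3456
Node d (S = 71.5): V_d = e^(−0.06)·[0.7404·17.7750 + 0.2596·53.5250] = 25.4800
Node 0 (S = 110): V_0 = e^(−0.06)·[0.7404·4.3456 + 0.2596·25.4800] = 9.2595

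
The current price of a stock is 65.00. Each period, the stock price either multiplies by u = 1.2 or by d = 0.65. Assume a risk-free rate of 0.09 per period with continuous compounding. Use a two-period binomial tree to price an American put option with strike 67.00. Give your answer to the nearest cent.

6.47

Risk-neutral probability p = (e^0.09 − 0.65)/(1.2 − 0.65) = 0.4442/0.5500 = 0.8076
Terminal stock prices: S_uu = 93.6, S_ud = 50.7, S_dd = 27.46
Terminal payoffs (K − S): max(-26.6, 0) = 0, max(16.3, 0) = 16.3, max(39.54, 0) = 39.54
Node u (S = 78): continuation = e^(−0.09)·[0.8076·0.0000 + 0.1924·16.3000] = 2.8664; exercise value = 0.0000 ≤ continuation, so V_u = 2.8664
Node d (S = 42.25): continuation = e^(−0.09)·[0.8076·16.3000 + 0.1924·39.5375] = 18.9834; exercise value = 24.7500 > continuation, so V_d = 24.7500 (exercise)
Node 0 (S = 65): continuation = e^(−0.09)·[0.8076·2.8664 + 0.1924·24.7500] = 6.4679; exercise value = 2.0000 ≤ continuation, so V_0 = 6.4679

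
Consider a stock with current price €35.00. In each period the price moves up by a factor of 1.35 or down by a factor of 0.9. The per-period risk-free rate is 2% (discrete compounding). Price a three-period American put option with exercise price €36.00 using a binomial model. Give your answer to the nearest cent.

Risk-neutral probability p = (1 + 0.02 − 0.9)/(1.35 − 0.9) = 0.1200/0.4500 = 0.2667
Terminal stock prices: S_uuu = 86.11, S_uud = 57.41, S_udd = 38.27, S_ddd = 25.52
Terminal payoffs (K − S): max(-50.11, 0) = 0, max(-21.41, 0) = 0, max(-2.273, 0) = 0, max(10.48, 0) = 10.48
Node uu (S = 63.79): continuation = 1/1.02·[0.2667·0.0000 + 0.7333·0.0000] = 0.0000; exercise value = 0.0000 ≤ continuation, so V_uu = 0.0000
Node ud (S = 42.52): continuation = 1/1.02·[0.2667·0.0000 + 0.7333·0.0000] = 0.0000; exercise value = 0.0000 ≤ continuation, so V_ud = 0.0000
Node dd (S = 28.35): continuation = 1/1.02·[0.2667·0.0000 + 0.7333·10.4850] = 7.5382; exercise value = 7.6500 > continuation, so V_dd = 7.6500 (exercise)
Node u (S = 47.25): continuation = 1/1.02·[0.2667·0.0000 + 0.7333·0.0000] = 0.0000; exercise value = 0.0000 ≤ continuation, so V_u = 0.0000
Node d (S = 31.5): continuation = 1/1.02·[0.2667·0.0000 + 0.7333·7.6500] = 5.5000; exercise value = 4.5000 ≤ continuation, so V_d = 5.5000
Node 0 (S = 35): continuation = 1/1.02·[0.2667·0.0000 + 0.7333·5.5000] = 3.9542; exercise value = 1.0000 ≤ continuation, so V_0 = 3.9542

€3.95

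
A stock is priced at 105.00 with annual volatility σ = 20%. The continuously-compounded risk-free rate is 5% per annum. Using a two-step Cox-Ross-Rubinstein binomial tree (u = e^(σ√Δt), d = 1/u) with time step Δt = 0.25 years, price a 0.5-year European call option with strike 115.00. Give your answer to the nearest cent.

CRR parameters: u = e^(σ√Δt) = e^(0.2·√0.25) = 1.1052, d = 1/u = 0.9048
Per-period rate: rΔt = 0.05·0.25 = 0.0125, so R = e^0.0125 = 1.0126
Risk-neutral probability p = (e^0.0125 − 0.9048)/(1.1052 − 0.9048) = 0.1077/0.2003 = 0.5378
Terminal stock prices: S_uu = 128.2, S_ud = 105, S_dd = 85.97
Terminal payoffs (S − K): max(13.25, 0) = 13.25, max(-10, 0) = 0, max(-29.03, 0) = 0
Node u (S = 116): V_u = e^(−0.0125)·[0.5378·13.2473 + 0.4622·0.0000] = 7.0360
Node d (S = 95.01): V_d = e^(−0.0125)·[0.5378·0.0000 + 0.4622·0.0000] = 0.0000
Node 0 (S = 105): V_0 = e^(−0.0125)·[0.5378·7.0360 + 0.4622·0.0000] = 3.7370

3.74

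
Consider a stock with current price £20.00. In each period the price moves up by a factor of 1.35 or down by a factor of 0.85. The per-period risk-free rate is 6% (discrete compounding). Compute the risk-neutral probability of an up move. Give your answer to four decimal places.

p = 0.4200

Risk-neutral probability p = (1 + 0.06 − 0.85)/(1.35 − 0.85) = 0.2100/0.5000 = 0.4200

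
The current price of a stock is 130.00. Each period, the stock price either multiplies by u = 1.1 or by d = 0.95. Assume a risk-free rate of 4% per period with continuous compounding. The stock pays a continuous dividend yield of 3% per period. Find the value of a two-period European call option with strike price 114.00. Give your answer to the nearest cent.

Per-period risk-free factor R = e^0.04 = 1.0408; dividend-adjusted growth = e^(0.04−0.03) = 1.0101.
Risk-neutral probability p = (1.0101 − 0.95)/(1.1 − 0.95) = 0.0601/0.1500 = 0.4003
Terminal stock prices: S_uu = 157.3, S_ud = 135.8, S_dd = 117.3
Terminal payoffs (S − K): max(43.3, 0) = 43.3, max(21.85, 0) = 21.85, max(3.325, 0) = 3.325
Node u (S = 143): V_u = e^(−0.04)·[0.4003·43.3000 + 0.5997·21.8500] = 29.2437
Node d (S = 123.5): V_d = e^(−0.04)·[0.4003·21.8500 + 0.5997·3.3250] = 10.3200
Node 0 (S = 130): V_0 = e^(−0.04)·[0.4003·29.2437 + 0.5997·10.3200] = 17.1941

17.19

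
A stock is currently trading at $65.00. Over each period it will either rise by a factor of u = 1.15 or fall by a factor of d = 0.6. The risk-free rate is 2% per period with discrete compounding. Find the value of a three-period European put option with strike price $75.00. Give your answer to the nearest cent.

$15.69

Risk-neutral probability p = (1 + 0.02 − 0.6)/(1.15 − 0.6) = 0.4200/0.5500 = 0.7636
Terminal stock prices: S_uuu = 98.86, S_uud = 51.58, S_udd = 26.91, S_ddd = 14.04
Terminal payoffs (K − S): max(-23.86, 0) = 0, max(23.42, 0) = 23.42, max(48.09, 0) = 48.09, max(60.96, 0) = 60.96
Node uu (S = 85.96): V_uu = 1/1.02·[0.7636·0.0000 + 0.2364·23.4225] = 5.4277
Node ud (S = 44.85): V_ud = 1/1.02·[0.7636·23.4225 + 0.2364·48.0900] = 28.6794
Node dd (S = 23.4): V_dd = 1/1.02·[0.7636·48.0900 + 0.2364·60.9600] = 50.1294
Node u (S = 74.75): V_u = 1/1.02·[0.7636·5.4277 + 0.2364·28.6794] = 10.7094
Node d (S = 39): V_d = 1/1.02·[0.7636·28.6794 + 0.2364·50.1294] = 33.0877
Node 0 (S = 65): V_0 = 1/1.02·[0.7636·10.7094 + 0.2364·33.0877] = 15.6851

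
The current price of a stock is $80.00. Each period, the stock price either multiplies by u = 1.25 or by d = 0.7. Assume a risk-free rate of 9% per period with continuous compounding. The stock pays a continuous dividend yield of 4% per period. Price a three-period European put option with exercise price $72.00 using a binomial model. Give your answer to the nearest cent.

Per-period risk-free factor R = e^0.09 = 1.0942; dividend-adjusted growth = e^(0.09−0.04) = 1.0513.
Risk-neutral probability p = (1.0513 − 0.7)/(1.25 − 0.7) = 0.3513/0.5500 = 0.6387
Terminal stock prices: S_uuu = 156.2, S_uud = 87.5, S_udd = 49, S_ddd = 27.44
Terminal payoffs (K − S): max(-84.25, 0) = 0, max(-15.5, 0) = 0, max(23, 0) = 23, max(44.56, 0) = 44.56
Node uu (S = 125): V_uu = e^(−0.09)·[0.6387·0.0000 + 0.3613·0.0000] = 0.0000
Node ud (S = 70): V_ud = e^(−0.09)·[0.6387·0.0000 + 0.3613·23.0000] = 7.5952
Node dd (S = 39.2): V_dd = e^(−0.09)·[0.6387·23.0000 + 0.3613·44.5600] = 28.1401
Node u (S = 100): V_u = e^(−0.09)·[0.6387·0.0000 + 0.3613·7.5952] = 2.5081
Node d (S = 56): V_d = e^(−0.09)·[0.6387·7.5952 + 0.3613·28.1401] = 13.7260
Node 0 (S = 80): V_0 = e^(−0.09)·[0.6387·2.5081 + 0.3613·13.7260] = 5.9967

$6.00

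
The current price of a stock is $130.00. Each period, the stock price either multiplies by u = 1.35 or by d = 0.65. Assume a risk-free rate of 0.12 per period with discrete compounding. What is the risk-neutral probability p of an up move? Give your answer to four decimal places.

Risk-neutral probability p = (1 + 0.12 − 0.65)/(1.35 − 0.65) = 0.4700/0.7000 = 0.6714

p = 0.6714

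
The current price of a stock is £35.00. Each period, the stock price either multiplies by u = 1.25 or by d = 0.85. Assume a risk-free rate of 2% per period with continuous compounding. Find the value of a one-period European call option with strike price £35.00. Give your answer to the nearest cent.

£3.65

Risk-neutral probability p = (e^0.02 − 0.85)/(1.25 − 0.85) = 0.1702/0.4000 = 0.4255
Terminal stock prices: S_u = 43.75, S_d = 29.75
Terminal payoffs (S − K): max(8.75, 0) = 8.75, max(-5.25, 0) = 0
Node 0 (S = 35): V_0 = e^(−0.02)·[0.4255·8.7500 + 0.5745·0.0000] = 3.6494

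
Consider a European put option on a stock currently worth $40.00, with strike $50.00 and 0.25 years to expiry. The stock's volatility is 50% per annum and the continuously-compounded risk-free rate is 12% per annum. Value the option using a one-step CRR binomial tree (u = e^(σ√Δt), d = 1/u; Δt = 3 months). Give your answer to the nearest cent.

$9.18

CRR parameters: u = e^(σ√Δt) = e^(0.5·√0.25) = 1.2840, d = 1/u = 0.7788
Per-period rate: rΔt = 0.12·0.25 = 0.03, so R = e^0.03 = 1.0305
Risk-neutral probability p = (e^0.03 − 0.7788)/(1.2840 − 0.7788) = 0.2517/0.5052 = 0.4981
Terminal stock prices: S_u = 51.36, S_d = 31.15
Terminal payoffs (K − S): max(-1.361, 0) = 0, max(18.85, 0) = 18.85
Node 0 (S = 40): V_0 = e^(−0.03)·[0.4981·0.0000 + 0.5019·18.8480] = 9.1802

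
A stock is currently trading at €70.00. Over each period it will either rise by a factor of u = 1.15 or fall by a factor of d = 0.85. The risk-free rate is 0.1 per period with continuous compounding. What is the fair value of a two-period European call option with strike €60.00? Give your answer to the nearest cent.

Risk-neutral probability p = (e^0.1 − 0.85)/(1.15 − 0.85) = 0.2552/0.3000 = 0.8506
Terminal stock prices: S_uu = 92.57, S_ud = 68.42, S_dd = 50.57
Terminal payoffs (S − K): max(32.57, 0) = 32.57, max(8.425, 0) = 8.425, max(-9.425, 0) = 0
Node u (S = 80.5): V_u = e^(−0.1)·[0.8506·32.5750 + 0.1494·8.4250] = 26.2098
Node d (S = 59.5): V_d = e^(−0.1)·[0.8506·8.4250 + 0.1494·0.0000] = 6.4841
Node 0 (S = 70): V_0 = e^(−0.1)·[0.8506·26.2098 + 0.1494·6.4841] = 21.0485

€21.05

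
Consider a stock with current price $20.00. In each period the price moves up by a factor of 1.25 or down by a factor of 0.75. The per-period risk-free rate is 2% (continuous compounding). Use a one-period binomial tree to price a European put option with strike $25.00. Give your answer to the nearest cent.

$4.50

Risk-neutral probability p = (e^0.02 − 0.75)/(1.25 − 0.75) = 0.2702/0.5000 = 0.5404
Terminal stock prices: S_u = 25, S_d = 15
Terminal payoffs (K − S): max(0, 0) = 0, max(10, 0) = 10
Node 0 (S = 20): V_0 = e^(−0.02)·[0.5404·0.0000 + 0.4596·10.0000] = 4.5050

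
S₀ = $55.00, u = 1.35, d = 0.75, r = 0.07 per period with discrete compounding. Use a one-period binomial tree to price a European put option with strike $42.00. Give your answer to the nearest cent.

Risk-neutral probability p = (1 + 0.07 − 0.75)/(1.35 − 0.75) = 0.3200/0.6000 = 0.5333
Terminal stock prices: S_u = 74.25, S_d = 41.25
Terminal payoffs (K − S): max(-32.25, 0) = 0, max(0.75, 0) = 0.75
Node 0 (S = 55): V_0 = 1/1.07·[0.5333·0.0000 + 0.4667·0.7500] = 0.3271

$0.33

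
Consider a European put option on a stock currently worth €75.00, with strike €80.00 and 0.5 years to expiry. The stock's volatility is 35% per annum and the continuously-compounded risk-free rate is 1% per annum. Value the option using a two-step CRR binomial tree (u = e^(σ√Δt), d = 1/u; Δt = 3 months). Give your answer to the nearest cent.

€10.25

CRR parameters: u = e^(σ√Δt) = e^(0.35·√0.25) = 1.1912, d = 1/u = 0.8395
Per-period rate: rΔt = 0.01·0.25 = 0.0025, so R = e^0.0025 = 1.0025
Risk-neutral probability p = (e^0.0025 − 0.8395)/(1.1912 − 0.8395) = 0.1630/0.3518 = 0.4635
Terminal stock prices: S_uu = 106.4, S_ud = 75, S_dd = 52.85
Terminal payoffs (K − S): max(-26.43, 0) = 0, max(5, 0) = 5, max(27.15, 0) = 27.15
Node u (S = 89.34): V_u = e^(−0.0025)·[0.4635·0.0000 + 0.5365·5.0000] = 2.6759
Node d (S = 62.96): V_d = e^(−0.0025)·[0.4635·5.0000 + 0.5365·27.1484] = 16.8410
Node 0 (S = 75): V_0 = e^(−0.0025)·[0.4635·2.6759 + 0.5365·16.8410] = 10.2501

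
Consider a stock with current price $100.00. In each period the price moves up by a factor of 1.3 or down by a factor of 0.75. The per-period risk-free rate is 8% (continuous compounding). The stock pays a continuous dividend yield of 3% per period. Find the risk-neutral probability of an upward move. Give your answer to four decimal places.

Per-period risk-free factor R = e^0.08 = 1.0833; dividend-adjusted growth = e^(0.08−0.03) = 1.0513.
Risk-neutral probability p = (1.0513 − 0.75)/(1.3 − 0.75) = 0.3013/0.5500 = 0.5478

p = 0.5478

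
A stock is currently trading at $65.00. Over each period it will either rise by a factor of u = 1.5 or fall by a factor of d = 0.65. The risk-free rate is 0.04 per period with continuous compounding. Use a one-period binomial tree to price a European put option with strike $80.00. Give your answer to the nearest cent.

$19.59

Risk-neutral probability p = (e^0.04 − 0.65)/(1.5 − 0.65) = 0.3908/0.8500 = 0.4598
Terminal stock prices: S_u = 97.5, S_d = 42.25
Terminal payoffs (K − S): max(-17.5, 0) = 0, max(37.75, 0) = 37.75
Node 0 (S = 65): V_0 = e^(−0.04)·[0.4598·0.0000 + 0.5402·37.7500] = 19.5938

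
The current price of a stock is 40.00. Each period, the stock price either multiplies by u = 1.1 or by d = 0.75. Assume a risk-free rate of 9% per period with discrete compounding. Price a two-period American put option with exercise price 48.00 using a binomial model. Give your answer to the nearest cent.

8.00

Risk-neutral probability p = (1 + 0.09 − 0.75)/(1.1 − 0.75) = 0.3400/0.3500 = 0.9714
Terminal stock prices: S_uu = 48.4, S_ud = 33, S_dd = 22.5
Terminal payoffs (K − S): max(-0.4, 0) = 0, max(15, 0) = 15, max(25.5, 0) = 25.5
Node u (S = 44): continuation = 1/1.09·[0.9714·0.0000 + 0.0286·15.0000] = 0.3932; exercise value = 4.0000 > continuation, so V_u = 4.0000 (exercise)
Node d (S = 30): continuation = 1/1.09·[0.9714·15.0000 + 0.0286·25.5000] = 14.0367; exercise value = 18.0000 > continuation, so V_d = 18.0000 (exercise)
Node 0 (S = 40): continuation = 1/1.09·[0.9714·4.0000 + 0.0286·18.0000] = 4.0367; exercise value = 8.0000 > continuation, so V_0 = 8.0000 (exercise)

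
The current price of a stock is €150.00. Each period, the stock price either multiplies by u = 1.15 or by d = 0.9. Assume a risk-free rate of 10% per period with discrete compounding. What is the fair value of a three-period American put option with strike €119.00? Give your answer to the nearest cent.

Risk-neutral probability p = (1 + 0.1 − 0.9)/(1.15 − 0.9) = 0.2000/0.2500 = 0.8000
Terminal stock prices: S_uuu = 228.1, S_uud = 178.5, S_udd = 139.7, S_ddd = 109.4
Terminal payoffs (K − S): max(-109.1, 0) = 0, max(-59.54, 0) = 0, max(-20.73, 0) = 0, max(9.65, 0) = 9.65
Node uu (S = 198.4): continuation = 1/1.1·[0.8000·0.0000 + 0.2000·0.0000] = 0.0000; exercise value = 0.0000 ≤ continuation, so V_uu = 0.0000
Node ud (S = 155.2): continuation = 1/1.1·[0.8000·0.0000 + 0.2000·0.0000] = 0.0000; exercise value = 0.0000 ≤ continuation, so V_ud = 0.0000
Node dd (S = 121.5): continuation = 1/1.1·[0.8000·0.0000 + 0.2000·9.6500] = 1.7545; exercise value = 0.0000 ≤ continuation, so V_dd = 1.7545
Node u (S = 172.5): continuation = 1/1.1·[0.8000·0.0000 + 0.2000·0.0000] = 0.0000; exercise value = 0.0000 ≤ continuation, so V_u = 0.0000
Node d (S = 135): continuation = 1/1.1·[0.8000·0.0000 + 0.2000·1.7545] = 0.3190; exercise value = 0.0000 ≤ continuation, so V_d = 0.3190
Node 0 (S = 150): continuation = 1/1.1·[0.8000·0.0000 + 0.2000·0.3190] = 0.0580; exercise value = 0.0000 ≤ continuation, so V_0 = 0.0580

€0.06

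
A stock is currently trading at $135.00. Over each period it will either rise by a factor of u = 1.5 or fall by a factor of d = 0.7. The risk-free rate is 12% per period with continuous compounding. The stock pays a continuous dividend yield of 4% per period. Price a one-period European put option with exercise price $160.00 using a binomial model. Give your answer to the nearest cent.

$30.26

Per-period risk-free factor R = e^0.12 = 1.1275; dividend-adjusted growth = e^(0.12−0.04) = 1.0833.
Risk-neutral probability p = (1.0833 − 0.7)/(1.5 − 0.7) = 0.3833/0.8000 = 0.4791
Terminal stock prices: S_u = 202.5, S_d = 94.5
Terminal payoffs (K − S): max(-42.5, 0) = 0, max(65.5, 0) = 65.5
Node 0 (S = 135): V_0 = e^(−0.12)·[0.4791·0.0000 + 0.5209·65.5000] = 30.2603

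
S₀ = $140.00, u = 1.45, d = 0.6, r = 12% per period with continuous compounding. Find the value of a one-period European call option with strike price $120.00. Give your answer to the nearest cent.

Risk-neutral probability p = (e^0.12 − 0.6)/(1.45 − 0.6) = 0.5275/0.8500 = 0.6206
Terminal stock prices: S_u = 203, S_d = 84
Terminal payoffs (S − K): max(83, 0) = 83, max(-36, 0) = 0
Node 0 (S = 140): V_0 = e^(−0.12)·[0.6206·83.0000 + 0.3794·0.0000] = 45.6840

$45.68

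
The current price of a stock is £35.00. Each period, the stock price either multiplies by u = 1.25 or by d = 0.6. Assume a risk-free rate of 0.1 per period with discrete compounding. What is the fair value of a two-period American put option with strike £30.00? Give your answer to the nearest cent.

£2.44

Risk-neutral probability p = (1 + 0.1 − 0.6)/(1.25 − 0.6) = 0.5000/0.6500 = 0.7692
Terminal stock prices: S_uu = 54.69, S_ud = 26.25, S_dd = 12.6
Terminal payoffs (K − S): max(-24.69, 0) = 0, max(3.75, 0) = 3.75, max(17.4, 0) = 17.4
Node u (S = 43.75): continuation = 1/1.1·[0.7692·0.0000 + 0.2308·3.7500] = 0.7867; exercise value = 0.0000 ≤ continuation, so V_u = 0.7867
Node d (S = 21): continuation = 1/1.1·[0.7692·3.7500 + 0.2308·17.4000] = 6.2727; exercise value = 9.0000 > continuation, so V_d = 9.0000 (exercise)
Node 0 (S = 35): continuation = 1/1.1·[0.7692·0.7867 + 0.2308·9.0000] = 2.4383; exercise value = 0.0000 ≤ continuation, so V_0 = 2.4383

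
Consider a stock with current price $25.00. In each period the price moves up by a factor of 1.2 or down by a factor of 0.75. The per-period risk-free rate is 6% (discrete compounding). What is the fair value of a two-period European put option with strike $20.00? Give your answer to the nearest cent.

$0.51

Risk-neutral probability p = (1 + 0.06 − 0.75)/(1.2 − 0.75) = 0.3100/0.4500 = 0.6889
Terminal stock prices: S_uu = 36, S_ud = 22.5, S_dd = 14.06
Terminal payoffs (K − S): max(-16, 0) = 0, max(-2.5, 0) = 0, max(5.938, 0) = 5.938
Node u (S = 30): V_u = 1/1.06·[0.6889·0.0000 + 0.3111·0.0000] = 0.0000
Node d (S = 18.75): V_d = 1/1.06·[0.6889·0.0000 + 0.3111·5.9375] = 1.7427
Node 0 (S = 25): V_0 = 1/1.06·[0.6889·0.0000 + 0.3111·1.7427] = 0.5115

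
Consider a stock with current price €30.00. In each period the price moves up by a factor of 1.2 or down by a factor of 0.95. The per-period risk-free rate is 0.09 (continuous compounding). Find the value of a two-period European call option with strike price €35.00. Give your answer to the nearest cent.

€2.28

Risk-neutral probability p = (e^0.09 − 0.95)/(1.2 − 0.95) = 0.1442/0.2500 = 0.5767
Terminal stock prices: S_uu = 43.2, S_ud = 34.2, S_dd = 27.07
Terminal payoffs (S − K): max(8.2, 0) = 8.2, max(-0.8, 0) = 0, max(-7.925, 0) = 0
Node u (S = 36): V_u = e^(−0.09)·[0.5767·8.2000 + 0.4233·0.0000] = 4.3219
Node d (S = 28.5): V_d = e^(−0.09)·[0.5767·0.0000 + 0.4233·0.0000] = 0.0000
Node 0 (S = 30): V_0 = e^(−0.09)·[0.5767·4.3219 + 0.4233·0.0000] = 2.2779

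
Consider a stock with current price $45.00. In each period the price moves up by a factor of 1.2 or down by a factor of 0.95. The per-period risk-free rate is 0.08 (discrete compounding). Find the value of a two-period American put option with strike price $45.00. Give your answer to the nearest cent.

Risk-neutral probability p = (1 + 0.08 − 0.95)/(1.2 − 0.95) = 0.1300/0.2500 = 0.5200
Terminal stock prices: S_uu = 64.8, S_ud = 51.3, S_dd = 40.61
Terminal payoffs (K − S): max(-19.8, 0) = 0, max(-6.3, 0) = 0, max(4.388, 0) = 4.388
Node u (S = 54): continuation = 1/1.08·[0.5200·0.0000 + 0.4800·0.0000] = 0.0000; exercise value = 0.0000 ≤ continuation, so V_u = 0.0000
Node d (S = 42.75): continuation = 1/1.08·[0.5200·0.0000 + 0.4800·4.3875] = 1.9500; exercise value = 2.2500 > continuation, so V_d = 2.2500 (exercise)
Node 0 (S = 45): continuation = 1/1.08·[0.5200·0.0000 + 0.4800·2.2500] = 1.0000; exercise value = 0.0000 ≤ continuation, so V_0 = 1.0000

$1.00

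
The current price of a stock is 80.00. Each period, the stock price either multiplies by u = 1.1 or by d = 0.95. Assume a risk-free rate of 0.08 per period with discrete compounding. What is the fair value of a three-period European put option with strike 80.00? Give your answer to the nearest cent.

Risk-neutral probability p = (1 + 0.08 − 0.95)/(1.1 − 0.95) = 0.1300/0.1500 = 0.8667
Terminal stock prices: S_uuu = 106.5, S_uud = 91.96, S_udd = 79.42, S_ddd = 68.59
Terminal payoffs (K − S): max(-26.48, 0) = 0, max(-11.96, 0) = 0, max(0.58, 0) = 0.58, max(11.41, 0) = 11.41
Node uu (S = 96.8): V_uu = 1/1.08·[0.8667·0.0000 + 0.1333·0.0000] = 0.0000
Node ud (S = 83.6): V_ud = 1/1.08·[0.8667·0.0000 + 0.1333·0.5800] = 0.0716
Node dd (S = 72.2): V_dd = 1/1.08·[0.8667·0.5800 + 0.1333·11.4100] = 1.8741
Node u (S = 88): V_u = 1/1.08·[0.8667·0.0000 + 0.1333·0.0716] = 0.0088
Node d (S = 76): V_d = 1/1.08·[0.8667·0.0716 + 0.1333·1.8741] = 0.2888
Node 0 (S = 80): V_0 = 1/1.08·[0.8667·0.0088 + 0.1333·0.2888] = 0.0428

0.04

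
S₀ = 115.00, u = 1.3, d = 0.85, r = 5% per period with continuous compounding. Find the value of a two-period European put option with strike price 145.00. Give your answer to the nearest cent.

Risk-neutral probability p = (e^0.05 − 0.85)/(1.3 − 0.85) = 0.2013/0.4500 = 0.4473
Terminal stock prices: S_uu = 194.4, S_ud = 127.1, S_dd = 83.09
Terminal payoffs (K − S): max(-49.35, 0) = 0, max(17.92, 0) = 17.92, max(61.91, 0) = 61.91
Node u (S = 149.5): V_u = e^(−0.05)·[0.4473·0.0000 + 0.5527·17.9250] = 9.4245
Node d (S = 97.75): V_d = e^(−0.05)·[0.4473·17.9250 + 0.5527·61.9125] = 40.1783
Node 0 (S = 115): V_0 = e^(−0.05)·[0.4473·9.4245 + 0.5527·40.1783] = 25.1344

25.13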